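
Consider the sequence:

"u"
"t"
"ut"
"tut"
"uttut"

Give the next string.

This is a Fibonacci-style word recurrence s(k) = s(k−2)·s(k−1): e.g. u·t = ut.
Continuing: tut · uttut gives term 6.

tututtut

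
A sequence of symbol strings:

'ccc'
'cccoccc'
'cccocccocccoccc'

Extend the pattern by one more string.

cccocccocccocccocccocccocccoccc

Each string is two copies of the previous one joined by 'o'.
So the next term is two copies of cccocccocccoccc with 'o' between the halves.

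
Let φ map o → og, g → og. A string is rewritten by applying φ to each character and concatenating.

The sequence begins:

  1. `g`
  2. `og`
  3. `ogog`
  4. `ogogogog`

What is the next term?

ogogogogogogogog

Rewriting each symbol of ogogogog: o→og, g→og, o→og, g→og, o→og, g→og, o→og, g→og, which concatenates to og og og og og og og og.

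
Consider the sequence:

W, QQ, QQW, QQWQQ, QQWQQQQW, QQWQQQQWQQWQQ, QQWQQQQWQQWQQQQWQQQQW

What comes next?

This is a Fibonacci-style word recurrence s(k) = s(k−1)·s(k−2): e.g. QQ·W = QQW.
Continuing: QQWQQQQWQQWQQQQWQQQQW · QQWQQQQWQQWQQ gives term 8.

QQWQQQQWQQWQQQQWQQQQWQQWQQQQWQQWQQ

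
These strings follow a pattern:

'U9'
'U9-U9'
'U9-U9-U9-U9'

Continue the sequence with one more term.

Every step duplicates the string with '-' between the halves.
So the next term is two copies of U9-U9-U9-U9 with '-' between the halves.

U9-U9-U9-U9-U9-U9-U9-U9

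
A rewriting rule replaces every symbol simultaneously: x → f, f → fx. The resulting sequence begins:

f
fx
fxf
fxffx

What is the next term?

Expanding fxffx: f→fx, x→f, f→fx, f→fx, x→f. Concatenated: fx f fx fx f.

fxffxfxf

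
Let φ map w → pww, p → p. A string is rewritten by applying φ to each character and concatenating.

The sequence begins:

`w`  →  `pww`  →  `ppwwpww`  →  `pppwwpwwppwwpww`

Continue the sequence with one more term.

ppppwwpwwppwwpwwpppwwpwwppwwpww

Replace each of the 15 characters of pppwwpwwppwwpww in place — p p p pww pww p pww pww p p pww pww p pww pww — and concatenate.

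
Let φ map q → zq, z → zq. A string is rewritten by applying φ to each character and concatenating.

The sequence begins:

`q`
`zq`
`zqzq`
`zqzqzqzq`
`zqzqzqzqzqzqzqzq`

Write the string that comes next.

φ(zqzqzqzqzqzqzqzq) expands symbol-by-symbol to zq zq zq zq zq zq zq zq zq zq zq zq zq zq zq zq; joining the 16 pieces gives the next term.

zqzqzqzqzqzqzqzqzqzqzqzqzqzqzqzq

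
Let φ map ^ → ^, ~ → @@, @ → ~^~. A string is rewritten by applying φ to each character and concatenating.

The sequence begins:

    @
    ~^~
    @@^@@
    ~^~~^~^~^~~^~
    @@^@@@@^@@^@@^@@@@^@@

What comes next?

~^~~^~^~^~~^~~^~~^~^~^~~^~^~^~~^~^~^~~^~~^~~^~^~^~~^~

Applying the rule to each of the 21 symbols of @@^@@@@^@@^@@^@@@@^@@ gives the pieces ~^~ ~^~ ^ ~^~ ~^~ ~^~ ~^~ ^ ~^~ ~^~ ^ ~^~ ~^~ ^ ~^~ ~^~ ~^~ ~^~ ^ ~^~ ~^~, which concatenate to the answer.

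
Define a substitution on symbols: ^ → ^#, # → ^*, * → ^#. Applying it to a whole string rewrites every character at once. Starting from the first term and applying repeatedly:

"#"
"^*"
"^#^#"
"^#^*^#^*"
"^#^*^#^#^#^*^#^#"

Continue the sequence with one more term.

Applying the rule to each of the 16 symbols of ^#^*^#^#^#^*^#^# gives the pieces ^# ^* ^# ^# ^# ^* ^# ^* ^# ^* ^# ^# ^# ^* ^# ^*, which concatenate to the answer.

^#^*^#^#^#^*^#^*^#^*^#^#^#^*^#^*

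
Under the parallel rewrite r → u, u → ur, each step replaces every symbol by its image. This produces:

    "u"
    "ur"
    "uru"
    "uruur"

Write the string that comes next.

Expanding uruur: u→ur, r→u, u→ur, u→ur, r→u. Concatenated: ur u ur ur u.

uruururu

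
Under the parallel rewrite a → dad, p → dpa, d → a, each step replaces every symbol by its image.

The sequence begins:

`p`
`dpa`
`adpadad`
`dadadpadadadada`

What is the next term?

Rewriting the 15 symbols of dadadpadadadada one by one yields a dad a dad a dpa dad a dad a dad a dad a dad; concatenated:

adadadadadpadadadadadadadadadad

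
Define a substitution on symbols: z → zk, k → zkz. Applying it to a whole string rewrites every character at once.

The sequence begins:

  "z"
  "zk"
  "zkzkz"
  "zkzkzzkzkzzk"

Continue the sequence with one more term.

zkzkzzkzkzzkzkzkzzkzkzzkzkzkz

Expanding zkzkzzkzkzzk: z→zk, k→zkz, z→zk, k→zkz, z→zk, z→zk, k→zkz, z→zk, k→zkz, z→zk, z→zk, k→zkz. Concatenated: zk zkz zk zkz zk zk zkz zk zkz zk zk zkz.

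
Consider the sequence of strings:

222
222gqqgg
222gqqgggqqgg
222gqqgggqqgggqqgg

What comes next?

222gqqgggqqgggqqgggqqgg

Each term is the previous one with gqqgg appended.
So the next term is 222gqqgggqqgggqqgg·gqqgg.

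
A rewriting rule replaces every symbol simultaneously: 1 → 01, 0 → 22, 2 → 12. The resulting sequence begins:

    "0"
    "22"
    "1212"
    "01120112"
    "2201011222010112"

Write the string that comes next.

Applying the rule to each of the 16 symbols of 2201011222010112 gives the pieces 12 12 22 01 22 01 01 12 12 12 22 01 22 01 01 12, which concatenate to the answer.

12122201220101121212220122010112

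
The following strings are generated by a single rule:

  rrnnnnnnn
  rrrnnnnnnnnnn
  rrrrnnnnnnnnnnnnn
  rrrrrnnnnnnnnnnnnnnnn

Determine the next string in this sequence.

rrrrrrnnnnnnnnnnnnnnnnnnn

Reading off run lengths: r runs 2, 3, 4, 5; n runs 7, 10, 13, 16 — each is linear in n, where the shown terms are n = 2, 3, 4, 5.
For the next term, n = 6, so the run lengths are 6, 19.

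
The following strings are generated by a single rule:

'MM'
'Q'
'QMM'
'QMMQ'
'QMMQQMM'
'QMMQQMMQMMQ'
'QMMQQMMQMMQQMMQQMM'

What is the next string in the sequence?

Each term (from the third on) is the previous term followed by the one before it: term 3 = Q·MM = QMM.
Continuing: QMMQQMMQMMQQMMQQMM · QMMQQMMQMMQ gives term 8.

QMMQQMMQMMQQMMQQMMQMMQQMMQMMQ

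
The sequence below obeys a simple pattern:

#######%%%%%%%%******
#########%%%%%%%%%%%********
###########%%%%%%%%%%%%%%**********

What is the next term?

Each string has the form #^{2n+3} %^{3n+2} *^{2n+2}, where the shown terms are n = 2, 3, 4.
At n = 5 the blocks have lengths 13, 17, 12.

#############%%%%%%%%%%%%%%%%%************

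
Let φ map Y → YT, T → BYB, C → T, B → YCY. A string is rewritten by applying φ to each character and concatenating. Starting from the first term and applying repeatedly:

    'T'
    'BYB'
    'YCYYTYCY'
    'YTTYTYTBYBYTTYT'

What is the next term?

φ(YTTYTYTBYBYTTYT) expands symbol-by-symbol to YT BYB BYB YT BYB YT BYB YCY YT YCY YT BYB BYB YT BYB; joining the 15 pieces gives the next term.

YTBYBBYBYTBYBYTBYBYCYYTYCYYTBYBBYBYTBYB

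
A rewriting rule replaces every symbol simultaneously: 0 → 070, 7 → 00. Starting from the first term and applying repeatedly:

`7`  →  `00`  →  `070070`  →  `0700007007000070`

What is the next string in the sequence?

Rewriting the 16 symbols of 0700007007000070 one by one yields 070 00 070 070 070 070 00 070 070 00 070 070 070 070 00 070; concatenated:

07000070070070070000700700007007007007000070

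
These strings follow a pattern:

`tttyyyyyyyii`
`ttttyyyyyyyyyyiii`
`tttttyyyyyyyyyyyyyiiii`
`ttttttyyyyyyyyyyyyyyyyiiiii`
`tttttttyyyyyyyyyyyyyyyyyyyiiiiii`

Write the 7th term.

Term n consists of n+1 t's, followed by 3n+1 y's, followed by n i's, where the shown terms are n = 2, 3, 4, 5, 6.
At n = 8 the blocks have lengths 9, 25, 8.

tttttttttyyyyyyyyyyyyyyyyyyyyyyyyyiiiiiiii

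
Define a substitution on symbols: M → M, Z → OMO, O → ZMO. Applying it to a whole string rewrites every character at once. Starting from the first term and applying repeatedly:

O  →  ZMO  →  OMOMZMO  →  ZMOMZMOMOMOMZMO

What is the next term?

OMOMZMOMOMOMZMOMZMOMZMOMOMOMZMO

Replace each of the 15 characters of ZMOMZMOMOMOMZMO in place — OMO M ZMO M OMO M ZMO M ZMO M ZMO M OMO M ZMO — and concatenate.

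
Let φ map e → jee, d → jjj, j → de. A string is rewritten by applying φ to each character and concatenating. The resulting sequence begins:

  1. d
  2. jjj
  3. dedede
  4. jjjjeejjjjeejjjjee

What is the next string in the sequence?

dedededejeejeededededejeejeededededejeejee

Replace each of the 18 characters of jjjjeejjjjeejjjjee in place — de de de de jee jee de de de de jee jee de de de de jee jee — and concatenate.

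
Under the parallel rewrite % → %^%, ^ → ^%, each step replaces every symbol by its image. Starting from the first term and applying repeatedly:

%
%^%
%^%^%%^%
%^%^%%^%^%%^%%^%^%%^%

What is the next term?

Rewriting the 21 symbols of %^%^%%^%^%%^%%^%^%%^% one by one yields %^% ^% %^% ^% %^% %^% ^% %^% ^% %^% %^% ^% %^% %^% ^% %^% ^% %^% %^% ^% %^%; concatenated:

%^%^%%^%^%%^%%^%^%%^%^%%^%%^%^%%^%%^%^%%^%^%%^%%^%^%%^%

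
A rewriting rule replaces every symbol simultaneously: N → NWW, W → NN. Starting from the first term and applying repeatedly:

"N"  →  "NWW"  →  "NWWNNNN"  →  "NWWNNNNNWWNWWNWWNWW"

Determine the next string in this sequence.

NWWNNNNNWWNWWNWWNWWNWWNNNNNWWNNNNNWWNNNNNWWNNNN

Replace each of the 19 characters of NWWNNNNNWWNWWNWWNWW in place — NWW NN NN NWW NWW NWW NWW NWW NN NN NWW NN NN NWW NN NN NWW NN NN — and concatenate.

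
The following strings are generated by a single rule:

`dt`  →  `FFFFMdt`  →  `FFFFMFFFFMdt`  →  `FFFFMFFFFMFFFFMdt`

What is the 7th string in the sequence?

Every step adds FFFFM at the front: s(k+1) = FFFFM·s(k).
From FFFFMFFFFMFFFFMdt, 3 further steps: FFFFMFFFFMFFFFMdt → FFFFMFFFFMFFFFMFFFFMdt → FFFFMFFFFMFFFFMFFFFMFFFFMdt → (answer).

FFFFMFFFFMFFFFMFFFFMFFFFMFFFFMdt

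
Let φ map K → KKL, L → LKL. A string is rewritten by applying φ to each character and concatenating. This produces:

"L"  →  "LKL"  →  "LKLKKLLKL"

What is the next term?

Apply φ to LKLKKLLKL symbol by symbol: L→LKL, K→KKL, L→LKL, K→KKL, K→KKL, L→LKL, L→LKL, K→KKL, L→LKL; joined: LKL KKL LKL KKL KKL LKL LKL KKL LKL.

LKLKKLLKLKKLKKLLKLLKLKKLLKL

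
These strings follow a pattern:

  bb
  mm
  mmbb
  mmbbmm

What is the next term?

mmbbmmmmbb

This is a Fibonacci-style word recurrence s(k) = s(k−1)·s(k−2): e.g. mm·bb = mmbb.
So term 5 is mmbbmm·mmbb.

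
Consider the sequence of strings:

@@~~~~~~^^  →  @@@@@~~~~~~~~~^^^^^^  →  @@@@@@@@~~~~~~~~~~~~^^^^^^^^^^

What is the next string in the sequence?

@@@@@@@@@@@~~~~~~~~~~~~~~~^^^^^^^^^^^^^^

Term n consists of 3n-1 @'s, followed by 3n+3 ~'s, followed by 4n-2 ^'s (n = 1, 2, …).
At n = 4 the blocks have lengths 11, 15, 14.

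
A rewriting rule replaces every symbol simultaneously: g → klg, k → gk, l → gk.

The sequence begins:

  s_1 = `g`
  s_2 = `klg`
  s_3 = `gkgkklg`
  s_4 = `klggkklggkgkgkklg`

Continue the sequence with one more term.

Replace each of the 17 characters of klggkklggkgkgkklg in place — gk gk klg klg gk gk gk klg klg gk klg gk klg gk gk gk klg — and concatenate.

gkgkklgklggkgkgkklgklggkklggkklggkgkgkklg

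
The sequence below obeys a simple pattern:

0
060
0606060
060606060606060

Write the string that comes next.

s(k+1) = s(k)·6·s(k) — each term doubles the last with '6' between the halves.
Doubling 060606060606060 with '6' between the halves:

0606060606060606060606060606060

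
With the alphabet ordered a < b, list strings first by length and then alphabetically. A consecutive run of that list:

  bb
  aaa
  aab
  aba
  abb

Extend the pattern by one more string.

baa

The successor of abb increments the rightmost position that isn't already b and resets every position after it to a.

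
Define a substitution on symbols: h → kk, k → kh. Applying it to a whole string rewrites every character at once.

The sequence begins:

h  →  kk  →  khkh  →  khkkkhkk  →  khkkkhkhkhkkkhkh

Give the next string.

khkkkhkhkhkkkhkkkhkkkhkhkhkkkhkk

Applying the rule to each of the 16 symbols of khkkkhkhkhkkkhkh gives the pieces kh kk kh kh kh kk kh kk kh kk kh kh kh kk kh kk, which concatenate to the answer.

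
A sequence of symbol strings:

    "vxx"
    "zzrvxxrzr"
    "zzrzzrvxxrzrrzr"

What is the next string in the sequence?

zzrzzrzzrvxxrzrrzrrzr

Every step adds zzr to the front and rzr to the end of the previous string.
One more step from zzrzzrvxxrzrrzr gives the answer.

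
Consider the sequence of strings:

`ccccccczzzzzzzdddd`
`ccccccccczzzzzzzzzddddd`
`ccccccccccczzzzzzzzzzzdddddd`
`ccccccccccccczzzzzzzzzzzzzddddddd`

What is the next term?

Reading off run lengths: c runs 7, 9, 11, 13; z runs 7, 9, 11, 13; d runs 4, 5, 6, 7 — each is linear in n, where the shown terms are n = 3, 4, 5, 6.
Setting n = 7 gives 15, 15, 8 characters in each block.

ccccccccccccccczzzzzzzzzzzzzzzdddddddd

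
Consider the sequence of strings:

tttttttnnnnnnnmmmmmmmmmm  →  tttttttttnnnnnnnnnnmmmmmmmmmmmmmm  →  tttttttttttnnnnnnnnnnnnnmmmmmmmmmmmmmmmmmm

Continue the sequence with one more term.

The n-th term is 2n+3 t's then 3n+1 n's then 4n+2 m's, where the shown terms are n = 2, 3, 4.
For the next term, n = 5, so the run lengths are 13, 16, 22.

tttttttttttttnnnnnnnnnnnnnnnnmmmmmmmmmmmmmmmmmmmmmm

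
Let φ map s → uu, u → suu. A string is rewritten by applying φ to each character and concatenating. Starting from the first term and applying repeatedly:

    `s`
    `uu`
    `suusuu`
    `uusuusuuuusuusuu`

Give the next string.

suusuuuusuusuuuusuusuusuusuuuusuusuuuusuusuu

Applying the rule to each of the 16 symbols of uusuusuuuusuusuu gives the pieces suu suu uu suu suu uu suu suu suu suu uu suu suu uu suu suu, which concatenate to the answer.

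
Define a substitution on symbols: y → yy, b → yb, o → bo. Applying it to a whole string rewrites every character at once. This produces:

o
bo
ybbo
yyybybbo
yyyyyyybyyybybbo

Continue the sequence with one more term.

yyyyyyyyyyyyyyybyyyyyyybyyybybbo

Replace each of the 16 characters of yyyyyyybyyybybbo in place — yy yy yy yy yy yy yy yb yy yy yy yb yy yb yb bo — and concatenate.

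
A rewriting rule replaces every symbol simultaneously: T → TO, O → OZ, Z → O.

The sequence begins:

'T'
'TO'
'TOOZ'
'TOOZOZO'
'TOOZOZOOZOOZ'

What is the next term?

TOOZOZOOZOOZOZOOZOZO

Expanding TOOZOZOOZOOZ: T→TO, O→OZ, O→OZ, Z→O, O→OZ, Z→O, O→OZ, O→OZ, Z→O, O→OZ, O→OZ, Z→O. Concatenated: TO OZ OZ O OZ O OZ OZ O OZ OZ O.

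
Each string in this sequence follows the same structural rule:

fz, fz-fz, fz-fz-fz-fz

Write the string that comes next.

fz-fz-fz-fz-fz-fz-fz-fz

Every step duplicates the string with '-' between the halves.
One more doubling of fz-fz-fz-fz gives the answer.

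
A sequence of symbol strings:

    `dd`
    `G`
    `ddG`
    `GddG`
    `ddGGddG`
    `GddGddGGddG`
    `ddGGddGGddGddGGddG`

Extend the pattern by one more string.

This is a Fibonacci-style word recurrence s(k) = s(k−2)·s(k−1): e.g. dd·G = ddG.
Continuing: GddGddGGddG · ddGGddGGddGddGGddG gives term 8.

GddGddGGddGddGGddGGddGddGGddG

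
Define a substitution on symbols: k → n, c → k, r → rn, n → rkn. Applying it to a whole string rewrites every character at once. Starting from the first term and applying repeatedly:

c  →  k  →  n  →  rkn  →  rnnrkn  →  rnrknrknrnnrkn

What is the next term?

rnrknrnnrknrnnrknrnrknrknrnnrkn

φ(rnrknrknrnnrkn) expands symbol-by-symbol to rn rkn rn n rkn rn n rkn rn rkn rkn rn n rkn; joining the 14 pieces gives the next term.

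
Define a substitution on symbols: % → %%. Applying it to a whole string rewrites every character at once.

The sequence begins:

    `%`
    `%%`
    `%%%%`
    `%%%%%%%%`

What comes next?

%%%%%%%%%%%%%%%%

Apply φ to %%%%%%%% symbol by symbol: %→%%, %→%%, %→%%, %→%%, %→%%, %→%%, %→%%, %→%%; joined: %% %% %% %% %% %% %% %%.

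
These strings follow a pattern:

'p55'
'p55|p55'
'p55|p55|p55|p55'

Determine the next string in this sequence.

p55|p55|p55|p55|p55|p55|p55|p55

Each string is two copies of the previous one joined by '|'.
One more doubling of p55|p55|p55|p55 gives the answer.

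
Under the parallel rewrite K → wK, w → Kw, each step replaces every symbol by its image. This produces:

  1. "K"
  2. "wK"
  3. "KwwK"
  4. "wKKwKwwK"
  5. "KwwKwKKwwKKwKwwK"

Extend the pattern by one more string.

wKKwKwwKKwwKwKKwKwwKwKKwwKKwKwwK

Replace each of the 16 characters of KwwKwKKwwKKwKwwK in place — wK Kw Kw wK Kw wK wK Kw Kw wK wK Kw wK Kw Kw wK — and concatenate.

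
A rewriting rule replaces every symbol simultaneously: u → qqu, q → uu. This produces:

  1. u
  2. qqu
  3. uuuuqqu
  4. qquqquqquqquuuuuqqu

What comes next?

Rewriting the 19 symbols of qquqquqquqquuuuuqqu one by one yields uu uu qqu uu uu qqu uu uu qqu uu uu qqu qqu qqu qqu qqu uu uu qqu; concatenated:

uuuuqquuuuuqquuuuuqquuuuuqquqquqquqquqquuuuuqqu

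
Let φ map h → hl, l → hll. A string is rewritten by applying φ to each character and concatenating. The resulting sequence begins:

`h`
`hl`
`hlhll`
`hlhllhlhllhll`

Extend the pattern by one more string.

φ(hlhllhlhllhll) expands symbol-by-symbol to hl hll hl hll hll hl hll hl hll hll hl hll hll; joining the 13 pieces gives the next term.

hlhllhlhllhllhlhllhlhllhllhlhllhll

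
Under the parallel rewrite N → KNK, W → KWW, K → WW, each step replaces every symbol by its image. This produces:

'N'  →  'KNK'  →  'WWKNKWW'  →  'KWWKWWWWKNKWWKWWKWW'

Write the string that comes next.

Rewriting the 19 symbols of KWWKWWWWKNKWWKWWKWW one by one yields WW KWW KWW WW KWW KWW KWW KWW WW KNK WW KWW KWW WW KWW KWW WW KWW KWW; concatenated:

WWKWWKWWWWKWWKWWKWWKWWWWKNKWWKWWKWWWWKWWKWWWWKWWKWW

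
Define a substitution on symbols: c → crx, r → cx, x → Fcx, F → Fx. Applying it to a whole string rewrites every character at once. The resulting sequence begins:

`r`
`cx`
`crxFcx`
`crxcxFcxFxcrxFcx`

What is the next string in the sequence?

crxcxFcxcrxFcxFxcrxFcxFxFcxcrxcxFcxFxcrxFcx

Replace each of the 16 characters of crxcxFcxFxcrxFcx in place — crx cx Fcx crx Fcx Fx crx Fcx Fx Fcx crx cx Fcx Fx crx Fcx — and concatenate.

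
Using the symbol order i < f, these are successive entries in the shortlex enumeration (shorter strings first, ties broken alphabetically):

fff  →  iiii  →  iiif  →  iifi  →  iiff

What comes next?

Find the rightmost character of iiff below f, bump it to the next letter, and reset everything to its right to i.

ifii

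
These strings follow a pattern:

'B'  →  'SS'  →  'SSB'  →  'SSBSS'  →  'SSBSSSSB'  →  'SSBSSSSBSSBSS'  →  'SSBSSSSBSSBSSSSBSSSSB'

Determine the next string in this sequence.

Each term (from the third on) is the previous term followed by the one before it: term 3 = SS·B = SSB.
So term 8 is SSBSSSSBSSBSSSSBSSSSB·SSBSSSSBSSBSS.

SSBSSSSBSSBSSSSBSSSSBSSBSSSSBSSBSS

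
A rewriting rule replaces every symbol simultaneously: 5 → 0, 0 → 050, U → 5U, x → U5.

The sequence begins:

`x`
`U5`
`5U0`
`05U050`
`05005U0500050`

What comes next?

050005005005U05000500500500050

Replace each of the 13 characters of 05005U0500050 in place — 050 0 050 050 0 5U 050 0 050 050 050 0 050 — and concatenate.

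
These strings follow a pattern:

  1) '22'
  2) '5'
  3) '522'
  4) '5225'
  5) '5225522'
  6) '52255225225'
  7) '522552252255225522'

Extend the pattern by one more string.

52255225225522552252255225225

From term 3 onward, concatenate the last term with the second-to-last: 5·22 = 522, 522·5 = 5225, …
The next term joins 522552252255225522 and 52255225225.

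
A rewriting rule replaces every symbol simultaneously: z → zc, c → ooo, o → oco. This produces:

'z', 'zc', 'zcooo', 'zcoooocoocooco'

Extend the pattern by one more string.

Applying the rule to each of the 14 symbols of zcoooocoocooco gives the pieces zc ooo oco oco oco oco ooo oco oco ooo oco oco ooo oco, which concatenate to the answer.

zcoooocoocoocoocooooocoocooooocoocoooooco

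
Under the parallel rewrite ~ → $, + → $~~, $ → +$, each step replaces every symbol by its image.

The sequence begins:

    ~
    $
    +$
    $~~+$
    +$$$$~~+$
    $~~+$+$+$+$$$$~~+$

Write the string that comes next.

Replace each of the 18 characters of $~~+$+$+$+$$$$~~+$ in place — +$ $ $ $~~ +$ $~~ +$ $~~ +$ $~~ +$ +$ +$ +$ $ $ $~~ +$ — and concatenate.

+$$$$~~+$$~~+$$~~+$$~~+$+$+$+$$$$~~+$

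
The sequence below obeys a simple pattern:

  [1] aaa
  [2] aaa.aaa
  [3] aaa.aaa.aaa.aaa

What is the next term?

Each string is two copies of the previous one joined by '.'.
Doubling aaa.aaa.aaa.aaa with '.' between the halves:

aaa.aaa.aaa.aaa.aaa.aaa.aaa.aaa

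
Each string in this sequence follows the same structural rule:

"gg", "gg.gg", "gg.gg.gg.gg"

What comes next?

Every step duplicates the string with '.' between the halves.
Doubling gg.gg.gg.gg with '.' between the halves:

gg.gg.gg.gg.gg.gg.gg.gg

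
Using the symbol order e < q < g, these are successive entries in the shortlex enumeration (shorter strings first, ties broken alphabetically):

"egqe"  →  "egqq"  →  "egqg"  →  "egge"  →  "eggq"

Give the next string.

Find the rightmost character of eggq below g, bump it to the next letter, and reset everything to its right to e.

eggg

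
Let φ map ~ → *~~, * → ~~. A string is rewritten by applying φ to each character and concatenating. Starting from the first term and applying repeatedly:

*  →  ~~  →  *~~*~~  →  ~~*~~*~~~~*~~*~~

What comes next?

Rewriting the 16 symbols of ~~*~~*~~~~*~~*~~ one by one yields *~~ *~~ ~~ *~~ *~~ ~~ *~~ *~~ *~~ *~~ ~~ *~~ *~~ ~~ *~~ *~~; concatenated:

*~~*~~~~*~~*~~~~*~~*~~*~~*~~~~*~~*~~~~*~~*~~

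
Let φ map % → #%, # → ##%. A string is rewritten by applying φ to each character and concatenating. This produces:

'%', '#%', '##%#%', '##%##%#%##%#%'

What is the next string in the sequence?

##%##%#%##%##%#%##%#%##%##%#%##%#%

Applying the rule to each of the 13 symbols of ##%##%#%##%#% gives the pieces ##% ##% #% ##% ##% #% ##% #% ##% ##% #% ##% #%, which concatenate to the answer.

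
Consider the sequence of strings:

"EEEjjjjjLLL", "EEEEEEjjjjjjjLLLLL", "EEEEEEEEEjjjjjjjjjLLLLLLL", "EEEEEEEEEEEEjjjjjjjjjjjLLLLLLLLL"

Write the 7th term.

EEEEEEEEEEEEEEEEEEEEEjjjjjjjjjjjjjjjjjLLLLLLLLLLLLLLL

Term n consists of 3n E's, followed by 2n+3 j's, followed by 2n+1 L's (n = 1, 2, …).
For term 7, n = 7, so the run lengths are 21, 17, 15.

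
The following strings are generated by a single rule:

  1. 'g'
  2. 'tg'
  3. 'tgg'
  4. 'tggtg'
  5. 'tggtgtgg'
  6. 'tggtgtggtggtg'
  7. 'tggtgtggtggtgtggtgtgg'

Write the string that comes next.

tggtgtggtggtgtggtgtggtggtgtggtggtg

Each term (from the third on) is the previous term followed by the one before it: term 3 = tg·g = tgg.
Continuing: tggtgtggtggtgtggtgtgg · tggtgtggtggtg gives term 8.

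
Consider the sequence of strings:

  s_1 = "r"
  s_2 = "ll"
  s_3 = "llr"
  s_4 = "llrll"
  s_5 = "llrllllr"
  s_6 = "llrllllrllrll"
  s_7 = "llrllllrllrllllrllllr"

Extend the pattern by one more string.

llrllllrllrllllrllllrllrllllrllrll

From term 3 onward, concatenate the last term with the second-to-last: ll·r = llr, llr·ll = llrll, …
So term 8 is llrllllrllrllllrllllr·llrllllrllrll.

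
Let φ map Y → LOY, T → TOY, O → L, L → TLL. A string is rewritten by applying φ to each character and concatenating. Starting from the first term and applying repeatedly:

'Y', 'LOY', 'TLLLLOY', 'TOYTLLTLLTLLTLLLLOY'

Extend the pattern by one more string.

Rewriting the 19 symbols of TOYTLLTLLTLLTLLLLOY one by one yields TOY L LOY TOY TLL TLL TOY TLL TLL TOY TLL TLL TOY TLL TLL TLL TLL L LOY; concatenated:

TOYLLOYTOYTLLTLLTOYTLLTLLTOYTLLTLLTOYTLLTLLTLLTLLLLOY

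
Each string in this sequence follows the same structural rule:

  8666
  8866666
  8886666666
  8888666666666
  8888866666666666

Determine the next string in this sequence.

8888886666666666666

Each string has the form 8^{n} 6^{2n+1} (n = 1, 2, …).
Setting n = 6 gives 6, 13 characters in each block.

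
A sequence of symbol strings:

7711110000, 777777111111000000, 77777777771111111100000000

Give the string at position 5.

The n-th term is 4n-2 7's then 2n+2 1's then 2n+2 0's (n = 1, 2, …).
For term 5, n = 5, so the run lengths are 18, 12, 12.

777777777777777777111111111111000000000000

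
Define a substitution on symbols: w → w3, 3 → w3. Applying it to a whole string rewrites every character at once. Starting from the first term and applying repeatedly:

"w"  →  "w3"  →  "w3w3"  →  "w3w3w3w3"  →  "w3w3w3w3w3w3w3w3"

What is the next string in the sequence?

Applying the rule to each of the 16 symbols of w3w3w3w3w3w3w3w3 gives the pieces w3 w3 w3 w3 w3 w3 w3 w3 w3 w3 w3 w3 w3 w3 w3 w3, which concatenate to the answer.

w3w3w3w3w3w3w3w3w3w3w3w3w3w3w3w3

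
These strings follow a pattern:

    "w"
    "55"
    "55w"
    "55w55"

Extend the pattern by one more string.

55w5555w

Each term (from the third on) is the previous term followed by the one before it: term 3 = 55·w = 55w.
The next term joins 55w55 and 55w.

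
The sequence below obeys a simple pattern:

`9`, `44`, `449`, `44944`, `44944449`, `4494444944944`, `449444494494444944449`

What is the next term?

4494444944944449444494494444944944

This is a Fibonacci-style word recurrence s(k) = s(k−1)·s(k−2): e.g. 44·9 = 449.
So term 8 is 449444494494444944449·4494444944944.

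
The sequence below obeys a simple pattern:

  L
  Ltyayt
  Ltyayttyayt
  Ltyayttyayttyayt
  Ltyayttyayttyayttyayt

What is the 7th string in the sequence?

The strings grow by a fixed suffix tyayt each time.
From Ltyayttyayttyayttyayt, 2 further steps: Ltyayttyayttyayttyayt → Ltyayttyayttyayttyayttyayt → (answer).

Ltyayttyayttyayttyayttyayttyayt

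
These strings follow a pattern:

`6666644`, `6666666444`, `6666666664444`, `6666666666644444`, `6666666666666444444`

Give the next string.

Reading off run lengths: 6 runs 5, 7, 9, 11, 13; 4 runs 2, 3, 4, 5, 6 — each is linear in n, where the shown terms are n = 2, 3, 4, 5, 6.
Setting n = 7 gives 15, 7 characters in each block.

6666666666666664444444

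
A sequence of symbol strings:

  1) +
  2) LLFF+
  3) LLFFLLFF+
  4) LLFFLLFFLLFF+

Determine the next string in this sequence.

Every step adds LLFF at the front: s(k+1) = LLFF·s(k).
Applying this once more to LLFFLLFFLLFF+:

LLFFLLFFLLFFLLFF+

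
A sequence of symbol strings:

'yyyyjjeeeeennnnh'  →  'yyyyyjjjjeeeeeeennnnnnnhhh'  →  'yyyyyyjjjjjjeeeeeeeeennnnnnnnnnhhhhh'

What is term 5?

yyyyyyyyjjjjjjjjjjeeeeeeeeeeeeennnnnnnnnnnnnnnnhhhhhhhhh

Each string has the form y^{n+3} j^{2n} e^{2n+3} n^{3n+1} h^{2n-1} (n = 1, 2, …).
Setting n = 5 gives 8, 10, 13, 16, 9 characters in each block.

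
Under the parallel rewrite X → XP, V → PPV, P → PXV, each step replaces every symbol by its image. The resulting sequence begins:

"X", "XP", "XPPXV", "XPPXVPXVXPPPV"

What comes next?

Rewriting the 13 symbols of XPPXVPXVXPPPV one by one yields XP PXV PXV XP PPV PXV XP PPV XP PXV PXV PXV PPV; concatenated:

XPPXVPXVXPPPVPXVXPPPVXPPXVPXVPXVPPV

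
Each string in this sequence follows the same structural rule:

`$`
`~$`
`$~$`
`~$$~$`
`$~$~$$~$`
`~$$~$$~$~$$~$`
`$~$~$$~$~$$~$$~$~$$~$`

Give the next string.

~$$~$$~$~$$~$$~$~$$~$~$$~$$~$~$$~$

From term 3 onward, concatenate the second-to-last term with the last: $·~$ = $~$, ~$·$~$ = ~$$~$, …
The next term joins ~$$~$$~$~$$~$ and $~$~$$~$~$$~$$~$~$$~$.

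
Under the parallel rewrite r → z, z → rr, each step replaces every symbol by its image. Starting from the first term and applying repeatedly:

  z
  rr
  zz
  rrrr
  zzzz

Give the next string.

rrrrrrrr

Rewriting each symbol of zzzz: z→rr, z→rr, z→rr, z→rr, which concatenates to rr rr rr rr.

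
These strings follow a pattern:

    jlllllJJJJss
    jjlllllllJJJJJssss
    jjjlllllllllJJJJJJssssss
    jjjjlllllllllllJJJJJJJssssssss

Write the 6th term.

jjjjjjlllllllllllllllJJJJJJJJJssssssssssss

Term n consists of n j's, followed by 2n+3 l's, followed by n+3 J's, followed by 2n s's (n = 1, 2, …).
Setting n = 6 gives 6, 15, 9, 12 characters in each block.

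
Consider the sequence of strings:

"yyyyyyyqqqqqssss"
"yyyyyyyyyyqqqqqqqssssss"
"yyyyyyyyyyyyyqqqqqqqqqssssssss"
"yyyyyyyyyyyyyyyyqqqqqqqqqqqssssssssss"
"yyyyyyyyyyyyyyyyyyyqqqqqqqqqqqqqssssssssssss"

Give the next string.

Term n consists of 3n+1 y's, followed by 2n+1 q's, followed by 2n s's, where the shown terms are n = 2, 3, 4, 5, 6.
Setting n = 7 gives 22, 15, 14 characters in each block.

yyyyyyyyyyyyyyyyyyyyyyqqqqqqqqqqqqqqqssssssssssssss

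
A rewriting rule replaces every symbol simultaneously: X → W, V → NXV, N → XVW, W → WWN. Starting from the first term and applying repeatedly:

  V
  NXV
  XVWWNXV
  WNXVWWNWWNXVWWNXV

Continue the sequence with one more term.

Replace each of the 17 characters of WNXVWWNWWNXVWWNXV in place — WWN XVW W NXV WWN WWN XVW WWN WWN XVW W NXV WWN WWN XVW W NXV — and concatenate.

WWNXVWWNXVWWNWWNXVWWWNWWNXVWWNXVWWNWWNXVWWNXV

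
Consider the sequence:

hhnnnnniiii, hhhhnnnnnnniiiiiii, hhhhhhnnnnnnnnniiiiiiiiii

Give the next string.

hhhhhhhhnnnnnnnnnnniiiiiiiiiiiii

Each string has the form h^{2n} n^{2n+3} i^{3n+1} (n = 1, 2, …).
At n = 4 the blocks have lengths 8, 11, 13.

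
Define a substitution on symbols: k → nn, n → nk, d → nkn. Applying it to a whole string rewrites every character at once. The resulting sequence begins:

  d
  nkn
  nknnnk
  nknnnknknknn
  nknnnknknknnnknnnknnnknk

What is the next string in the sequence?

nknnnknknknnnknnnknnnknknknnnknknknnnknknknnnknn

Applying the rule to each of the 24 symbols of nknnnknknknnnknnnknnnknk gives the pieces nk nn nk nk nk nn nk nn nk nn nk nk nk nn nk nk nk nn nk nk nk nn nk nn, which concatenate to the answer.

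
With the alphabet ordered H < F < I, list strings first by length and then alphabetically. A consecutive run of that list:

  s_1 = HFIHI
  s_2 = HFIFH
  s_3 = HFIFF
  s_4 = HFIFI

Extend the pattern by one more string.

HFIIH

The successor of HFIFI increments the rightmost position that isn't already I and resets every position after it to H.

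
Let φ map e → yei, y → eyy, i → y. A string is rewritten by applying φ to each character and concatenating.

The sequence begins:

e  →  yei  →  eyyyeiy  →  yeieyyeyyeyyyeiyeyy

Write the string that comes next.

Rewriting the 19 symbols of yeieyyeyyeyyyeiyeyy one by one yields eyy yei y yei eyy eyy yei eyy eyy yei eyy eyy eyy yei y eyy yei eyy eyy; concatenated:

eyyyeiyyeieyyeyyyeieyyeyyyeieyyeyyeyyyeiyeyyyeieyyeyy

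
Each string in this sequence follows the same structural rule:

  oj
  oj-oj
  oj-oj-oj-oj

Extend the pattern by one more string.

Every step duplicates the string with '-' between the halves.
Doubling oj-oj-oj-oj with '-' between the halves:

oj-oj-oj-oj-oj-oj-oj-oj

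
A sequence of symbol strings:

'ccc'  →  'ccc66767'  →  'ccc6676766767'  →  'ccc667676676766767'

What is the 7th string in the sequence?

ccc667676676766767667676676766767

Each term is the previous one with 66767 appended.
From ccc667676676766767, 3 further steps: ccc667676676766767 → ccc66767667676676766767 → ccc6676766767667676676766767 → (answer).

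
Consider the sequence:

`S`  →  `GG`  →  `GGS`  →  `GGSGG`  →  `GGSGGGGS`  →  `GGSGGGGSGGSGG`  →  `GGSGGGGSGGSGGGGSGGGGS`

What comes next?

Each term (from the third on) is the previous term followed by the one before it: term 3 = GG·S = GGS.
The next term joins GGSGGGGSGGSGGGGSGGGGS and GGSGGGGSGGSGG.

GGSGGGGSGGSGGGGSGGGGSGGSGGGGSGGSGG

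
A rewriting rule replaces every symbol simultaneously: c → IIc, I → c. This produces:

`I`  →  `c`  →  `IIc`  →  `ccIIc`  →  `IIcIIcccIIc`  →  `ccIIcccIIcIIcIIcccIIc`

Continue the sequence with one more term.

IIcIIcccIIcIIcIIcccIIcccIIcccIIcIIcIIcccIIc

Applying the rule to each of the 21 symbols of ccIIcccIIcIIcIIcccIIc gives the pieces IIc IIc c c IIc IIc IIc c c IIc c c IIc c c IIc IIc IIc c c IIc, which concatenate to the answer.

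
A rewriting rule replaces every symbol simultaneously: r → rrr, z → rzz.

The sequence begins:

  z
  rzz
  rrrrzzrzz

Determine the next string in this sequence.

Apply φ to rrrrzzrzz symbol by symbol: r→rrr, r→rrr, r→rrr, r→rrr, z→rzz, z→rzz, r→rrr, z→rzz, z→rzz; joined: rrr rrr rrr rrr rzz rzz rrr rzz rzz.

rrrrrrrrrrrrrzzrzzrrrrzzrzz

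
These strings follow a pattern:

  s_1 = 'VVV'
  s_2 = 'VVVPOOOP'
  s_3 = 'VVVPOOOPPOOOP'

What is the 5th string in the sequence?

VVVPOOOPPOOOPPOOOPPOOOP

Every step adds POOOP to the end: s(k+1) = s(k)·POOOP.
From VVVPOOOPPOOOP, 2 further steps: VVVPOOOPPOOOP → VVVPOOOPPOOOPPOOOP → (answer).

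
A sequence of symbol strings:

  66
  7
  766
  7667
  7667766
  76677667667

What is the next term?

766776676677667766

From term 3 onward, concatenate the last term with the second-to-last: 7·66 = 766, 766·7 = 7667, …
Continuing: 76677667667 · 7667766 gives term 7.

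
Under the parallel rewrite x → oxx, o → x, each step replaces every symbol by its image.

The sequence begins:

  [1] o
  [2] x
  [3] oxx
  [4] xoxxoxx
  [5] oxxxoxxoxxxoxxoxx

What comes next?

Replace each of the 17 characters of oxxxoxxoxxxoxxoxx in place — x oxx oxx oxx x oxx oxx x oxx oxx oxx x oxx oxx x oxx oxx — and concatenate.

xoxxoxxoxxxoxxoxxxoxxoxxoxxxoxxoxxxoxxoxx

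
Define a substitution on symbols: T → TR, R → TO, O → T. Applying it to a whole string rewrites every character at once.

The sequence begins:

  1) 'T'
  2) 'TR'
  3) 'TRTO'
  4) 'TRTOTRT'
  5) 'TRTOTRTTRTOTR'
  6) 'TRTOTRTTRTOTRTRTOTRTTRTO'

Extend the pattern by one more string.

TRTOTRTTRTOTRTRTOTRTTRTOTRTOTRTTRTOTRTRTOTRT

Replace each of the 24 characters of TRTOTRTTRTOTRTRTOTRTTRTO in place — TR TO TR T TR TO TR TR TO TR T TR TO TR TO TR T TR TO TR TR TO TR T — and concatenate.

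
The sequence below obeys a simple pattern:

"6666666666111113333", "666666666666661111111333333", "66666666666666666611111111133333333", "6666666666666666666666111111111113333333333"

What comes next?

666666666666666666666666661111111111111333333333333

Each string has the form 6^{4n+2} 1^{2n+1} 3^{2n}, where the shown terms are n = 2, 3, 4, 5.
For the next term, n = 6, so the run lengths are 26, 13, 12.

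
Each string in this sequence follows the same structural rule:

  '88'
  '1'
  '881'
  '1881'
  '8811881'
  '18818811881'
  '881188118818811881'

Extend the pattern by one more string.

Each term (from the third on) is the two preceding terms concatenated in order: term 3 = 88·1 = 881.
The next term joins 18818811881 and 881188118818811881.

18818811881881188118818811881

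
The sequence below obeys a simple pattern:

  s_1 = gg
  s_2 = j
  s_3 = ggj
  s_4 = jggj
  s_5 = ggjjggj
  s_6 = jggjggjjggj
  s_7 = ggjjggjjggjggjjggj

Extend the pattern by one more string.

jggjggjjggjggjjggjjggjggjjggj

This is a Fibonacci-style word recurrence s(k) = s(k−2)·s(k−1): e.g. gg·j = ggj.
The next term joins jggjggjjggj and ggjjggjjggjggjjggj.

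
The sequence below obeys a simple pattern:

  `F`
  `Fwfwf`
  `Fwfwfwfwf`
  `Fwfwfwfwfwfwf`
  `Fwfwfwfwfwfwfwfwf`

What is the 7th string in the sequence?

The strings grow by a fixed suffix wfwf each time.
From Fwfwfwfwfwfwfwfwf, 2 further steps: Fwfwfwfwfwfwfwfwf → Fwfwfwfwfwfwfwfwfwfwf → (answer).

Fwfwfwfwfwfwfwfwfwfwfwfwf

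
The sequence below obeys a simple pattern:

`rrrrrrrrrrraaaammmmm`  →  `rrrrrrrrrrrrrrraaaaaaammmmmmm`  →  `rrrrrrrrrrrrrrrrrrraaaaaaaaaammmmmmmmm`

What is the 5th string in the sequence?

The n-th term is 4n+3 r's then 3n-2 a's then 2n+1 m's, where the shown terms are n = 2, 3, 4.
At n = 6 the blocks have lengths 27, 16, 13.

rrrrrrrrrrrrrrrrrrrrrrrrrrraaaaaaaaaaaaaaaammmmmmmmmmmmm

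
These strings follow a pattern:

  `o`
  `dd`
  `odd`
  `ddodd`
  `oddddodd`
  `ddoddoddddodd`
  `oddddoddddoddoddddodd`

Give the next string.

ddoddoddddoddoddddoddddoddoddddodd

This is a Fibonacci-style word recurrence s(k) = s(k−2)·s(k−1): e.g. o·dd = odd.
The next term joins ddoddoddddodd and oddddoddddoddoddddodd.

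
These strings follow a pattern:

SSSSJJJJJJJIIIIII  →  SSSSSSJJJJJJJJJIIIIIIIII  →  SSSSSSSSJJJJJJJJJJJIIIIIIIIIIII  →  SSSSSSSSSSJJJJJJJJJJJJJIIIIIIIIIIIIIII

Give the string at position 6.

SSSSSSSSSSSSSSJJJJJJJJJJJJJJJJJIIIIIIIIIIIIIIIIIIIII

Term n consists of 2n S's, followed by 2n+3 J's, followed by 3n I's, where the shown terms are n = 2, 3, 4, 5.
At n = 7 the blocks have lengths 14, 17, 21.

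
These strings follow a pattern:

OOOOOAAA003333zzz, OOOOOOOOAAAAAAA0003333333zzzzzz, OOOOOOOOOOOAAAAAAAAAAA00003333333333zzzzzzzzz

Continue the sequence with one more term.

OOOOOOOOOOOOOOAAAAAAAAAAAAAAA000003333333333333zzzzzzzzzzzz

Reading off run lengths: O runs 5, 8, 11; A runs 3, 7, 11; 0 runs 2, 3, 4; 3 runs 4, 7, 10; z runs 3, 6, 9 — each is linear in n (n = 1, 2, …).
Setting n = 4 gives 14, 15, 5, 13, 12 characters in each block.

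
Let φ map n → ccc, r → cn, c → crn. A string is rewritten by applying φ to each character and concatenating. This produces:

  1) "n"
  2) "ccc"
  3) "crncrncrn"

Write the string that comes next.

crncnccccrncnccccrncnccc

Apply φ to crncrncrn symbol by symbol: c→crn, r→cn, n→ccc, c→crn, r→cn, n→ccc, c→crn, r→cn, n→ccc; joined: crn cn ccc crn cn ccc crn cn ccc.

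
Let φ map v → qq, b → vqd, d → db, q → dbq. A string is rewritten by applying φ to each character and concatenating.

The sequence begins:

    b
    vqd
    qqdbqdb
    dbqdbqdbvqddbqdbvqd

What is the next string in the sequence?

dbvqddbqdbvqddbqdbvqdqqdbqdbdbvqddbqdbvqdqqdbqdb

φ(dbqdbqdbvqddbqdbvqd) expands symbol-by-symbol to db vqd dbq db vqd dbq db vqd qq dbq db db vqd dbq db vqd qq dbq db; joining the 19 pieces gives the next term.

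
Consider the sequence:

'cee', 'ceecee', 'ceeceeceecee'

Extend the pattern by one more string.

ceeceeceeceeceeceeceecee

Each string is two copies of the previous one concatenated.
One more doubling of ceeceeceecee gives the answer.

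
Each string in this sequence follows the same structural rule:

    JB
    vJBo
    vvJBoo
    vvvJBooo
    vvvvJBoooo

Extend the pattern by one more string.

Every step adds v to the front and o to the end of the previous string.
So the next term is v·vvvvJBoooo·o.

vvvvvJBooooo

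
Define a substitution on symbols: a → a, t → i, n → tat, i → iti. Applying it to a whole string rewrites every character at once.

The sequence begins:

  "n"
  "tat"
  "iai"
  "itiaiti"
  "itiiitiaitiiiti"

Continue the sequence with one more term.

Rewriting the 15 symbols of itiiitiaitiiiti one by one yields iti i iti iti iti i iti a iti i iti iti iti i iti; concatenated:

itiiitiitiitiiitiaitiiitiitiitiiiti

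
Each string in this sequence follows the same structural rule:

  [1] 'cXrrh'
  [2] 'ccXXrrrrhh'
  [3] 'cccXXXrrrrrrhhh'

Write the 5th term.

cccccXXXXXrrrrrrrrrrhhhhh

Each string has the form c^{n} X^{n} r^{2n} h^{n} (n = 1, 2, …).
At n = 5 the blocks have lengths 5, 5, 10, 5.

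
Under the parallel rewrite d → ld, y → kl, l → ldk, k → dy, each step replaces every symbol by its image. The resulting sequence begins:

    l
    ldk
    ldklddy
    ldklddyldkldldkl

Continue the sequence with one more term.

Replace each of the 16 characters of ldklddyldkldldkl in place — ldk ld dy ldk ld ld kl ldk ld dy ldk ld ldk ld dy ldk — and concatenate.

ldklddyldkldldklldklddyldkldldklddyldk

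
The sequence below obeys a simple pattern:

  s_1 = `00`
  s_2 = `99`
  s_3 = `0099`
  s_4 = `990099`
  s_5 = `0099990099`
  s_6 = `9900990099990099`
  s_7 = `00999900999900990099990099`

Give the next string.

This is a Fibonacci-style word recurrence s(k) = s(k−2)·s(k−1): e.g. 00·99 = 0099.
So term 8 is 9900990099990099·00999900999900990099990099.

990099009999009900999900999900990099990099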